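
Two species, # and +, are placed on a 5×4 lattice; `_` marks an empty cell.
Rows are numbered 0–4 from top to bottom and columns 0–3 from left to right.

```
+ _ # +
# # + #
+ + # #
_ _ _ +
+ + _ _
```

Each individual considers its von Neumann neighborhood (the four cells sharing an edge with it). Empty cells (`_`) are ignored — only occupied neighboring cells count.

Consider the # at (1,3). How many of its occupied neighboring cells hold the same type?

1

Occupied neighbors of (1,3): (0,3)=+, (2,3)=#, (1,2)=+.
Same type (#): 1 of 3.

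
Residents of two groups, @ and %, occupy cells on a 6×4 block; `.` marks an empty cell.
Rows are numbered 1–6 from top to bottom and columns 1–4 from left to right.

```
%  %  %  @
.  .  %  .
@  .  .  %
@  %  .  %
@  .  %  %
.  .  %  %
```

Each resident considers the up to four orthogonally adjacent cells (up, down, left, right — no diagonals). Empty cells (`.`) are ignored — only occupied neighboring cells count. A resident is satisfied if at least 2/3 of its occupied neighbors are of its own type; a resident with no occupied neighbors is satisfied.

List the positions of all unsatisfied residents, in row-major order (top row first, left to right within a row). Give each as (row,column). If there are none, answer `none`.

(1,4), (4,2)

Row 1: (1,1)% 1/1 ✓ · (1,2)% 2/2 ✓ · (1,3)% 2/3 ✓ · (1,4)@ 0/1 ✗
Row 2: (2,3)% 1/1 ✓
Row 3: (3,1)@ 1/1 ✓ · (3,4)% 1/1 ✓
Row 4: (4,1)@ 2/3 ✓ · (4,2)% 0/1 ✗ · (4,4)% 2/2 ✓
Row 5: (5,1)@ 1/1 ✓ · (5,3)% 2/2 ✓ · (5,4)% 3/3 ✓
Row 6: (6,3)% 2/2 ✓ · (6,4)% 2/2 ✓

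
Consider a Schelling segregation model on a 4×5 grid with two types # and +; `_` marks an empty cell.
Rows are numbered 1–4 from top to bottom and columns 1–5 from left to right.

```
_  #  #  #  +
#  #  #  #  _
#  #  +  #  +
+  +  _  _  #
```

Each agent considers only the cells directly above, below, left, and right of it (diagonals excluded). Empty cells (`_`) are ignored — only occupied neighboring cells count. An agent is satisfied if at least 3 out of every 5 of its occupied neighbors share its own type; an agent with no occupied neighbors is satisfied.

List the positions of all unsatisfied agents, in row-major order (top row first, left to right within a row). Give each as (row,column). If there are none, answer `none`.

(1,5), (3,2), (3,3), (3,4), (3,5), (4,1), (4,2), (4,5)

(1,2)# 2/2 ✓
(1,3)# 3/3 ✓
(1,4)# 2/3 ✓
(1,5)+ 0/1 ✗
(2,1)# 2/2 ✓
(2,2)# 4/4 ✓
(2,3)# 3/4 ✓
(2,4)# 3/3 ✓
(3,1)# 2/3 ✓
(3,2)# 2/4 ✗
(3,3)+ 0/3 ✗
(3,4)# 1/3 ✗
(3,5)+ 0/2 ✗
(4,1)+ 1/2 ✗
(4,2)+ 1/2 ✗
(4,5)# 0/1 ✗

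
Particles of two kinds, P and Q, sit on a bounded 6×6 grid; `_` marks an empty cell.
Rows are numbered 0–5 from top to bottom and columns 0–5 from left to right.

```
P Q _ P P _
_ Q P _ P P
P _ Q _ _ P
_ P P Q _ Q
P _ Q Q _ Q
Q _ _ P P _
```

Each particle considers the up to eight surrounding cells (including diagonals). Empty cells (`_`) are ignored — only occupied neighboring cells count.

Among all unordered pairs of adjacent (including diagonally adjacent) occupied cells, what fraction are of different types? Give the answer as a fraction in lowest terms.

Scan each occupied cell's neighbors to the right and below (and the two forward diagonals) so each pair is counted once.
Row 0: P(0,0)–Q(0,1)≠ P(0,0)–Q(1,1)≠ Q(0,1)–Q(1,1)= Q(0,1)–P(1,2)≠ P(0,3)–P(0,4)= P(0,3)–P(1,4)= P(0,3)–P(1,2)= P(0,4)–P(1,4)= P(0,4)–P(1,5)=  → 3/9 unlike.
Row 1: Q(1,1)–P(1,2)≠ Q(1,1)–Q(2,2)= Q(1,1)–P(2,0)≠ P(1,2)–Q(2,2)≠ P(1,4)–P(1,5)= P(1,4)–P(2,5)= P(1,5)–P(2,5)=  → 3/7 unlike.
Row 2: P(2,0)–P(3,1)= Q(2,2)–P(3,2)≠ Q(2,2)–Q(3,3)= Q(2,2)–P(3,1)≠ P(2,5)–Q(3,5)≠  → 3/5 unlike.
Row 3: P(3,1)–P(3,2)= P(3,1)–Q(4,2)≠ P(3,1)–P(4,0)= P(3,2)–Q(3,3)≠ P(3,2)–Q(4,2)≠ P(3,2)–Q(4,3)≠ Q(3,3)–Q(4,3)= Q(3,3)–Q(4,2)= Q(3,5)–Q(4,5)=  → 4/9 unlike.
Row 4: P(4,0)–Q(5,0)≠ Q(4,2)–Q(4,3)= Q(4,2)–P(5,3)≠ Q(4,3)–P(5,3)≠ Q(4,3)–P(5,4)≠ Q(4,5)–P(5,4)≠  → 5/6 unlike.
Row 5: P(5,3)–P(5,4)=  → 0/1 unlike.
Total adjacent occupied pairs: 37; unlike-type pairs: 18.
18/37 is already in lowest terms.

18/37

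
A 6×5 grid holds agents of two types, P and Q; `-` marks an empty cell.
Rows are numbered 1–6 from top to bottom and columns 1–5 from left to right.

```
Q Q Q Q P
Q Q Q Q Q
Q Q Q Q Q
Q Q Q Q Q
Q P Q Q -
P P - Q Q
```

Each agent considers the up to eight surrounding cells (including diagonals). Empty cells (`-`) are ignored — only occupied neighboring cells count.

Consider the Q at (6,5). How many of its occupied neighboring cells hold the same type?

Occupied neighbors of (6,5): (5,4)=Q, (6,4)=Q.
Same type (Q): 2 of 2.

2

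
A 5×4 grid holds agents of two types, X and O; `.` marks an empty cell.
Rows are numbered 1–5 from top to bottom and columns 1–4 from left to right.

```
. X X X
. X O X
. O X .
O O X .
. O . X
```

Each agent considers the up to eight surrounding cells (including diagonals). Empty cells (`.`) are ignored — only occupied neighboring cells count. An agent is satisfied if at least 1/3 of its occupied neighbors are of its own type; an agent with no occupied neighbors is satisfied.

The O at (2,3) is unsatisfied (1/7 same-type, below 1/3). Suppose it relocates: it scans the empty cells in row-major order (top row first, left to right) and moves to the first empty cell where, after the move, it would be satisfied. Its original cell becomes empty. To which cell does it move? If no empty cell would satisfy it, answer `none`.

Vacating (2,3). Empty cells in order:
  (1,1): 0/2 same-type → still unsatisfied.
  (2,1): 1/3 same-type → satisfied — stop here.

(2,1)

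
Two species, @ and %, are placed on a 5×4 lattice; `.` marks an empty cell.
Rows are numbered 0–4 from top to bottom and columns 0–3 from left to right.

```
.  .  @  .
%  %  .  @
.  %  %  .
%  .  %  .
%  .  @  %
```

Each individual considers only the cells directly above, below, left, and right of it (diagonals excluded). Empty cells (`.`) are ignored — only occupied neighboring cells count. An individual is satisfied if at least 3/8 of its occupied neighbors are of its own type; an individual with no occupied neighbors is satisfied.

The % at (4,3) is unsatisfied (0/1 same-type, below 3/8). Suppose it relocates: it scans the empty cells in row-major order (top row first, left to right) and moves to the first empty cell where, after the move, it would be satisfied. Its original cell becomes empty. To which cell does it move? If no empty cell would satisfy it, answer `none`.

Vacating (4,3). Empty cells in order:
  (0,0): 1/1 same-type → satisfied — stop here.

(0,0)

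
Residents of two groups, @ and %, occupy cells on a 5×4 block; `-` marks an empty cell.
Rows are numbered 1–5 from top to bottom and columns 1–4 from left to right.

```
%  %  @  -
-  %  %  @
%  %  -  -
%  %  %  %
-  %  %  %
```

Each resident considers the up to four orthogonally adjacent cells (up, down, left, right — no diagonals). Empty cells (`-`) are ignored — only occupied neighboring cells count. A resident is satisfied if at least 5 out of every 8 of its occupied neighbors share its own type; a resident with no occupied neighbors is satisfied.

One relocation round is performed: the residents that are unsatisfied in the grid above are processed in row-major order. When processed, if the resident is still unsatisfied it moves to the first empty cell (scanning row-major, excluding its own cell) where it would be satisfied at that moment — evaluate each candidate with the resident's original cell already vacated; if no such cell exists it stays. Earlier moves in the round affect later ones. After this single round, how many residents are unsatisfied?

0

Initially unsatisfied (in order): (1,3), (2,3), (2,4).
  (1,3) → (1,4).
  (2,3) → (2,1).
  (2,4): now satisfied by earlier moves; stays.
Resulting grid:
% % - @
% % - @
% % - -
% % % %
- % % %
All satisfied now.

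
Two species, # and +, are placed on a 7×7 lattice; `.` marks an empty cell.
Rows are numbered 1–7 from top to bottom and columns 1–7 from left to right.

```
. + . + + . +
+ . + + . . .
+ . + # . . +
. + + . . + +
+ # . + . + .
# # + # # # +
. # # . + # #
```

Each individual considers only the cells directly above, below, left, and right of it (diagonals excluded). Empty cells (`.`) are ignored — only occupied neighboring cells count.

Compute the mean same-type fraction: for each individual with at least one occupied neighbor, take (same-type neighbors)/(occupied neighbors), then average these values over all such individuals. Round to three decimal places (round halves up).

0.589

(1,2)+ — no occupied neighbors
(1,4)+ 2/2
(1,5)+ 1/1
(1,7)+ — no occupied neighbors
(2,1)+ 1/1
(2,3)+ 2/2
(2,4)+ 2/3
(3,1)+ 1/1
(3,3)+ 2/3
(3,4)# 0/2
(3,7)+ 1/1
(4,2)+ 1/2
(4,3)+ 2/2
(4,6)+ 2/2
(4,7)+ 2/2
(5,1)+ 0/2
(5,2)# 1/3
(5,4)+ 0/1
(5,6)+ 1/2
(6,1)# 1/2
(6,2)# 3/4
(6,3)+ 0/3
(6,4)# 1/3
(6,5)# 2/3
(6,6)# 2/4
(6,7)+ 0/2
(7,2)# 2/2
(7,3)# 1/2
(7,5)+ 0/2
(7,6)# 2/3
(7,7)# 1/2
Sum over 29 individuals: 2/2 + 1/1 + 1/1 + 2/2 + 2/3 + 1/1 + 2/3 + 0/2 + 1/1 + 1/2 + 2/2 + 2/2 + 2/2 + 0/2 + 1/3 + 0/1 + 1/2 + 1/2 + 3/4 + 0/3 + 1/3 + 2/3 + 2/4 + 0/2 + 2/2 + 1/2 + 0/2 + 2/3 + 1/2 = 205/12; mean = 205/12 ÷ 29 = 205/348 = 0.589080… → 0.589.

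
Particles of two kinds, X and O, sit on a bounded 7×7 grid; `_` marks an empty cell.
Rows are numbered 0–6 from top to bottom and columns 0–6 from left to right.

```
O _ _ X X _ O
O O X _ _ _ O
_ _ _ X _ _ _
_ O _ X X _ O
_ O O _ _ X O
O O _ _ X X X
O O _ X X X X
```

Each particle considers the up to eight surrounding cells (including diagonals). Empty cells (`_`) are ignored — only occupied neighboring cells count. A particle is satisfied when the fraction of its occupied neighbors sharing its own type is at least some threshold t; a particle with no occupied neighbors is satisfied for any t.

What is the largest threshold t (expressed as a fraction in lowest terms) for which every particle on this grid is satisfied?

(0,0)O 2/2
(0,3)X 2/2
(0,4)X 1/1
(0,6)O 1/1
(1,0)O 2/2
(1,1)O 2/3
(1,2)X 2/3
(1,6)O 1/1
(2,3)X 3/3
(3,1)O 2/2
(3,3)X 2/3
(3,4)X 3/3
(3,6)O 1/2
(4,1)O 4/4
(4,2)O 3/4
(4,5)X 4/6
(4,6)O 1/4
(5,0)O 4/4
(5,1)O 5/5
(5,4)X 5/5
(5,5)X 6/7
(5,6)X 4/5
(6,0)O 3/3
(6,1)O 3/3
(6,3)X 2/2
(6,4)X 4/4
(6,5)X 5/5
(6,6)X 3/3
The smallest same-type fraction is 1/4 at (4,6), which reduces to 1/4. Any threshold above that leaves this particle unsatisfied.

1/4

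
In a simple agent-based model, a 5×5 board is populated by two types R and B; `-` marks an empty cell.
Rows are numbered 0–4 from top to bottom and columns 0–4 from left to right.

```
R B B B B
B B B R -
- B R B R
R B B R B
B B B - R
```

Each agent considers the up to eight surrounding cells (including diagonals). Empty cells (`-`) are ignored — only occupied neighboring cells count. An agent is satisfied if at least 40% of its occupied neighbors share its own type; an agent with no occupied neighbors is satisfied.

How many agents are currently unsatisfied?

5

(0,0)R 0/3 unhappy
(0,1)B 4/5 ok
(0,2)B 4/5 ok
(0,3)B 3/4 ok
(0,4)B 1/2 ok
(1,0)B 3/4 ok
(1,1)B 5/7 ok
(1,2)B 6/8 ok
(1,3)R 2/7 unhappy
(2,1)B 5/7 ok
(2,2)R 2/8 unhappy
(2,3)B 3/7 ok
(2,4)R 2/4 ok
(3,0)R 0/4 unhappy
(3,1)B 5/7 ok
(3,2)B 5/7 ok
(3,3)R 3/7 ok
(3,4)B 1/4 unhappy
(4,0)B 2/3 ok
(4,1)B 4/5 ok
(4,2)B 3/4 ok
(4,4)R 1/2 ok
Unsatisfied: (0,0), (1,3), (2,2), (3,0), (3,4) — 5 in total.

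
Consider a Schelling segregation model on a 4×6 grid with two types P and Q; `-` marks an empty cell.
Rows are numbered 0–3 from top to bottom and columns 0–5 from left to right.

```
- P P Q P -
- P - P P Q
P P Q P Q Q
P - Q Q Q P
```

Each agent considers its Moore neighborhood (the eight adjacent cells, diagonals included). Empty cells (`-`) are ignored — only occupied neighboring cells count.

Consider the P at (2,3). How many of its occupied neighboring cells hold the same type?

Occupied neighbors of (2,3): (1,3)=P, (1,4)=P, (2,2)=Q, (2,4)=Q, (3,2)=Q, (3,3)=Q, (3,4)=Q.
Same type (P): 2 of 7.

2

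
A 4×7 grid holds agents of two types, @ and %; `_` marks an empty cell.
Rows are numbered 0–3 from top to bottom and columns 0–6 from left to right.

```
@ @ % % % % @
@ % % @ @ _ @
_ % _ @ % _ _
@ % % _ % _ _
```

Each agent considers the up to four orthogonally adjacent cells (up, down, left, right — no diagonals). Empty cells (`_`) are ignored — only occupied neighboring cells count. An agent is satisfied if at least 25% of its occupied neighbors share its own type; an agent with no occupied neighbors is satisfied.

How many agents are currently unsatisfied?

1

Row 0: (0,0)@ 2/2 ok · (0,1)@ 1/3 ok · (0,2)% 2/3 ok · (0,3)% 2/3 ok · (0,4)% 2/3 ok · (0,5)% 1/2 ok · (0,6)@ 1/2 ok
Row 1: (1,0)@ 1/2 ok · (1,1)% 2/4 ok · (1,2)% 2/3 ok · (1,3)@ 2/4 ok · (1,4)@ 1/3 ok · (1,6)@ 1/1 ok
Row 2: (2,1)% 2/2 ok · (2,3)@ 1/2 ok · (2,4)% 1/3 ok
Row 3: (3,0)@ 0/1 unhappy · (3,1)% 2/3 ok · (3,2)% 1/1 ok · (3,4)% 1/1 ok
Unsatisfied: (3,0) — 1 in total.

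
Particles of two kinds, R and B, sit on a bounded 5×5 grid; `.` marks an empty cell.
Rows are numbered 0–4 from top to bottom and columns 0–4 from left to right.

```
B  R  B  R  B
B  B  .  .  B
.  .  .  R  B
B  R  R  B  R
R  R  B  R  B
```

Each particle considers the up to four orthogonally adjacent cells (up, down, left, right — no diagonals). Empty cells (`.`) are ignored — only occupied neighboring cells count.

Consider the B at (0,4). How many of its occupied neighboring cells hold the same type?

1

Occupied neighbors of (0,4): (1,4)=B, (0,3)=R.
Same type (B): 1 of 2.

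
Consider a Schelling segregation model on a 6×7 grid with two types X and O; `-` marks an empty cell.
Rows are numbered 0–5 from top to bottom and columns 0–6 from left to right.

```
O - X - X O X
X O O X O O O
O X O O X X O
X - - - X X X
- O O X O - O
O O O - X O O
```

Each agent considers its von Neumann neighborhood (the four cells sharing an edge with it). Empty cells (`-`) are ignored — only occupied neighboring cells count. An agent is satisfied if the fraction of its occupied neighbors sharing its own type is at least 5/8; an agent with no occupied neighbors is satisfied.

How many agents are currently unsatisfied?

23

Row 0: (0,0)O 0/1 not · (0,2)X 0/1 not · (0,4)X 0/2 not · (0,5)O 1/3 not · (0,6)X 0/2 not
Row 1: (1,0)X 0/3 not · (1,1)O 1/3 not · (1,2)O 2/4 not · (1,3)X 0/3 not · (1,4)O 1/4 not · (1,5)O 3/4 satisfied · (1,6)O 2/3 satisfied
Row 2: (2,0)O 0/3 not · (2,1)X 0/3 not · (2,2)O 2/3 satisfied · (2,3)O 1/3 not · (2,4)X 2/4 not · (2,5)X 2/4 not · (2,6)O 1/3 not
Row 3: (3,0)X 0/1 not · (3,4)X 2/3 satisfied · (3,5)X 3/3 satisfied · (3,6)X 1/3 not
Row 4: (4,1)O 2/2 satisfied · (4,2)O 2/3 satisfied · (4,3)X 0/2 not · (4,4)O 0/3 not · (4,6)O 1/2 not
Row 5: (5,0)O 1/1 satisfied · (5,1)O 3/3 satisfied · (5,2)O 2/2 satisfied · (5,4)X 0/2 not · (5,5)O 1/2 not · (5,6)O 2/2 satisfied
Unsatisfied: (0,0), (0,2), (0,4), (0,5), (0,6), (1,0), (1,1), (1,2), (1,3), (1,4), (2,0), (2,1), (2,3), (2,4), (2,5), (2,6), (3,0), (3,6), (4,3), (4,4), (4,6), (5,4), (5,5) — 23 in total.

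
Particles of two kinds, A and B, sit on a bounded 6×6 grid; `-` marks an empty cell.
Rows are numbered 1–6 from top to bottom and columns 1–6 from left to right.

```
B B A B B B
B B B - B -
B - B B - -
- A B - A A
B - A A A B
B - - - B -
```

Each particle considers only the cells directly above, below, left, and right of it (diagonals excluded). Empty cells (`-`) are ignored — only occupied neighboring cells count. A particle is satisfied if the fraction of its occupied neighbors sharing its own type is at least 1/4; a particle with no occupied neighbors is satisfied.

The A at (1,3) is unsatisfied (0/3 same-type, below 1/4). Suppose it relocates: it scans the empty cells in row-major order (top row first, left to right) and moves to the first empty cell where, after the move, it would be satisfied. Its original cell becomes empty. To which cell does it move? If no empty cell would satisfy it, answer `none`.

Vacating (1,3). Empty cells in order:
  (2,4): 0/4 same-type → still unsatisfied.
  (2,6): 0/2 same-type → still unsatisfied.
  (3,2): 1/4 same-type → satisfied — stop here.

(3,2)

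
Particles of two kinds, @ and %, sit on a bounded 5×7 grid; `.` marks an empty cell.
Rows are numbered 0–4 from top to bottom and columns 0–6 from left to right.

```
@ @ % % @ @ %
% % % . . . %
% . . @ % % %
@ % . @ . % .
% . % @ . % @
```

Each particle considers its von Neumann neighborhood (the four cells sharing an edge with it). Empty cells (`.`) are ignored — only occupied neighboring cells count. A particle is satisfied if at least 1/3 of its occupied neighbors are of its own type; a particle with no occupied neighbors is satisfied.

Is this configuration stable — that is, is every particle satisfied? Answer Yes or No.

No

Row 0: (0,0)@ 1/2 ok · (0,1)@ 1/3 ok · (0,2)% 2/3 ok · (0,3)% 1/2 ok · (0,4)@ 1/2 ok · (0,5)@ 1/2 ok · (0,6)% 1/2 ok
Row 1: (1,0)% 2/3 ok · (1,1)% 2/3 ok · (1,2)% 2/2 ok · (1,6)% 2/2 ok
Row 2: (2,0)% 1/2 ok · (2,3)@ 1/2 ok · (2,4)% 1/2 ok · (2,5)% 3/3 ok · (2,6)% 2/2 ok
Row 3: (3,0)@ 0/3 unhappy · (3,1)% 0/1 unhappy · (3,3)@ 2/2 ok · (3,5)% 2/2 ok
Row 4: (4,0)% 0/1 unhappy · (4,2)% 0/1 unhappy · (4,3)@ 1/2 ok · (4,5)% 1/2 ok · (4,6)@ 0/1 unhappy
For instance (3,0) has only 0/3 same-type neighbors, below 1/3.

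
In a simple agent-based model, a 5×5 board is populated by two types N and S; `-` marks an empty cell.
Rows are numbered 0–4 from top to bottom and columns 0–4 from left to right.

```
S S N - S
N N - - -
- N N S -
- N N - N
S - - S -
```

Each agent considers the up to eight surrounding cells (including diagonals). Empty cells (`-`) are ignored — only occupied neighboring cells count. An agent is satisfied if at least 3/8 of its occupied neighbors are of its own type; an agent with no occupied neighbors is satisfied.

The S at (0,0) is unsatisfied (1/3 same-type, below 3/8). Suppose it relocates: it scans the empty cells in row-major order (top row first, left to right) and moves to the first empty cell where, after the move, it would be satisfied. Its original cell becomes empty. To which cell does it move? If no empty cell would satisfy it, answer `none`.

(0,3)

Vacating (0,0). Empty cells in order:
  (0,3): 1/2 same-type → satisfied — stop here.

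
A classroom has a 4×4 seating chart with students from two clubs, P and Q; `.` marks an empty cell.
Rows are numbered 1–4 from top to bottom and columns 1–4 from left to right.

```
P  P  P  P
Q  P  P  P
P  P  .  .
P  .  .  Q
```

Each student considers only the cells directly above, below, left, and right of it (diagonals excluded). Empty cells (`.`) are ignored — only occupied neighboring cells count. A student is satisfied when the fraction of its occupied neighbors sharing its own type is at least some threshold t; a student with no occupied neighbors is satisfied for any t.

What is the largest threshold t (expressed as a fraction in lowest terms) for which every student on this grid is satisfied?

(1,1)P 1/2
(1,2)P 3/3
(1,3)P 3/3
(1,4)P 2/2
(2,1)Q 0/3
(2,2)P 3/4
(2,3)P 3/3
(2,4)P 2/2
(3,1)P 2/3
(3,2)P 2/2
(4,1)P 1/1
(4,4)Q — no occupied neighbors
The smallest same-type fraction is 0/3 at (2,1), which reduces to 0/1. Any threshold above that leaves this student unsatisfied.

0/1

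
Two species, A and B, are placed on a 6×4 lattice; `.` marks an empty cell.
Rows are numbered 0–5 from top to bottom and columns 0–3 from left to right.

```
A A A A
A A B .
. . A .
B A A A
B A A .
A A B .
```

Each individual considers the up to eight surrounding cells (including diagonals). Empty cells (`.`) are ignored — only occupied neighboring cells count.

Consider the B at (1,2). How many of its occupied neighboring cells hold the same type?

0

Occupied neighbors of (1,2): (0,1)=A, (0,2)=A, (0,3)=A, (1,1)=A, (2,2)=A.
Same type (B): 0 of 5.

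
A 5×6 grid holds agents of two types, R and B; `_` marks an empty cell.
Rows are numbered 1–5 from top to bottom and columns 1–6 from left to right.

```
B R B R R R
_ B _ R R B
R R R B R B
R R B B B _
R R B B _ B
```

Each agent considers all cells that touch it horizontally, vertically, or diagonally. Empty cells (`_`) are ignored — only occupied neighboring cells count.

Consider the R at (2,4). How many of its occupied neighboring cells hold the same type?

Occupied neighbors of (2,4): (1,3)=B, (1,4)=R, (1,5)=R, (2,5)=R, (3,3)=R, (3,4)=B, (3,5)=R.
Same type (R): 5 of 7.

5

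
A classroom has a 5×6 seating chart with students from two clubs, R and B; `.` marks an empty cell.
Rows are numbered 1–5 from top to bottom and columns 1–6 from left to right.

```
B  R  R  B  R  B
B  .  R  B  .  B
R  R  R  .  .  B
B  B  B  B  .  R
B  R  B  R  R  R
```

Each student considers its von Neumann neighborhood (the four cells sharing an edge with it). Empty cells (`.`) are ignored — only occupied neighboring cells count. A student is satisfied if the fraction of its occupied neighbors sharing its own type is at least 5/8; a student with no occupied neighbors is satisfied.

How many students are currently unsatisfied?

(1,1)B 1/2 ✗
(1,2)R 1/2 ✗
(1,3)R 2/3 ✓
(1,4)B 1/3 ✗
(1,5)R 0/2 ✗
(1,6)B 1/2 ✗
(2,1)B 1/2 ✗
(2,3)R 2/3 ✓
(2,4)B 1/2 ✗
(2,6)B 2/2 ✓
(3,1)R 1/3 ✗
(3,2)R 2/3 ✓
(3,3)R 2/3 ✓
(3,6)B 1/2 ✗
(4,1)B 2/3 ✓
(4,2)B 2/4 ✗
(4,3)B 3/4 ✓
(4,4)B 1/2 ✗
(4,6)R 1/2 ✗
(5,1)B 1/2 ✗
(5,2)R 0/3 ✗
(5,3)B 1/3 ✗
(5,4)R 1/3 ✗
(5,5)R 2/2 ✓
(5,6)R 2/2 ✓
Unsatisfied: (1,1), (1,2), (1,4), (1,5), (1,6), (2,1), (2,4), (3,1), (3,6), (4,2), (4,4), (4,6), (5,1), (5,2), (5,3), (5,4) — 16 in total.

16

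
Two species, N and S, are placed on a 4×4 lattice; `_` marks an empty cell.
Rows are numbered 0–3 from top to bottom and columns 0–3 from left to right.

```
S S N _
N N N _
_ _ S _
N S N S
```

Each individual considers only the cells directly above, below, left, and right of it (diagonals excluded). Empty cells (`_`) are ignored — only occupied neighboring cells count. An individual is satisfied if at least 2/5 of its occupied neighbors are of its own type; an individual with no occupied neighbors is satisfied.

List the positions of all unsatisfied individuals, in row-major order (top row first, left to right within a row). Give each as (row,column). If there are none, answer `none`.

Row 0: (0,0)S 1/2 ✓ · (0,1)S 1/3 ✗ · (0,2)N 1/2 ✓
Row 1: (1,0)N 1/2 ✓ · (1,1)N 2/3 ✓ · (1,2)N 2/3 ✓
Row 2: (2,2)S 0/2 ✗
Row 3: (3,0)N 0/1 ✗ · (3,1)S 0/2 ✗ · (3,2)N 0/3 ✗ · (3,3)S 0/1 ✗

(0,1), (2,2), (3,0), (3,1), (3,2), (3,3)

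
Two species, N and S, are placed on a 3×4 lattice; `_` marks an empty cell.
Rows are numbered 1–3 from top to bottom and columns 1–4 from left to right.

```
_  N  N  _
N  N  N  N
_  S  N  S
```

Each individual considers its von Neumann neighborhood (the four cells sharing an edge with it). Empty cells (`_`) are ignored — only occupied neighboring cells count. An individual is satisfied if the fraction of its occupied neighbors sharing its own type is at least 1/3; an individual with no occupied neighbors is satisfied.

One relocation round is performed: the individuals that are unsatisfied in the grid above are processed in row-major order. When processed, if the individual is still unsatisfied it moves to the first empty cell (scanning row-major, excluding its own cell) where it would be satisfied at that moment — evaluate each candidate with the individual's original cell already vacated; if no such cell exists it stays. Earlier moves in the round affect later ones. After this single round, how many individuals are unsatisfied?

0

Initially unsatisfied (in order): (3,2), (3,4).
  (3,2): no empty cell satisfies it; stays.
  (3,4) → (3,1).
Resulting grid:
_ N N _
N N N N
S S N _
All satisfied now.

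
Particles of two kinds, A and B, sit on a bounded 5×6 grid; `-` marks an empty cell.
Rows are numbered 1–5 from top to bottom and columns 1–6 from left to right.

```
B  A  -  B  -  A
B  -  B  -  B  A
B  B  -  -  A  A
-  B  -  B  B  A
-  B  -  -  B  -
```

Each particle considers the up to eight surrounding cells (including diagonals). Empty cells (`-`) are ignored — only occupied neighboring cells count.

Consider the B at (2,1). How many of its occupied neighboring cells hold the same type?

3

Occupied neighbors of (2,1): (1,1)=B, (1,2)=A, (3,1)=B, (3,2)=B.
Same type (B): 3 of 4.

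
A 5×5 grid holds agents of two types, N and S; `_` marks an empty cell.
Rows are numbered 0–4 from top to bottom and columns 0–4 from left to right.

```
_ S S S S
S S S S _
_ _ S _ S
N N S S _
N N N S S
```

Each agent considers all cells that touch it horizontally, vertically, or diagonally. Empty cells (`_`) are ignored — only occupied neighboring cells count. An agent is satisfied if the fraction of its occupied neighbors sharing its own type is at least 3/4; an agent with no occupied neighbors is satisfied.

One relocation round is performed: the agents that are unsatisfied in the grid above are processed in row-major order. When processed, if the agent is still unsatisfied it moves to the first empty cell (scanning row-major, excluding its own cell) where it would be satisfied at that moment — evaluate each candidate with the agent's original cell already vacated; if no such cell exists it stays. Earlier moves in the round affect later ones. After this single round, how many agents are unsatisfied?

2

Initially unsatisfied (in order): (3,1), (3,2), (4,2).
  (3,1): no empty cell satisfies it; stays.
  (3,2) → (0,0).
  (4,2): no empty cell satisfies it; stays.
Resulting grid:
S S S S S
S S S S _
_ _ S _ S
N N _ S _
N N N S S
Unsatisfied now: (4,2), (4,3).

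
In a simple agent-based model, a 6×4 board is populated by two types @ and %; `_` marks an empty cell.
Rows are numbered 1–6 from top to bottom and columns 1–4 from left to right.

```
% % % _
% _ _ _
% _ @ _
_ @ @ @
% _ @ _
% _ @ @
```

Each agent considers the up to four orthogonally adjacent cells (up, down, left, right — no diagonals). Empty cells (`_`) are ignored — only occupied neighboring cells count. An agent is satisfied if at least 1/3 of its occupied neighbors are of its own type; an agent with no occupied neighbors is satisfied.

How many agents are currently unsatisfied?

0

(1,1)% 2/2 satisfied
(1,2)% 2/2 satisfied
(1,3)% 1/1 satisfied
(2,1)% 2/2 satisfied
(3,1)% 1/1 satisfied
(3,3)@ 1/1 satisfied
(4,2)@ 1/1 satisfied
(4,3)@ 4/4 satisfied
(4,4)@ 1/1 satisfied
(5,1)% 1/1 satisfied
(5,3)@ 2/2 satisfied
(6,1)% 1/1 satisfied
(6,3)@ 2/2 satisfied
(6,4)@ 1/1 satisfied
Every one meets the threshold.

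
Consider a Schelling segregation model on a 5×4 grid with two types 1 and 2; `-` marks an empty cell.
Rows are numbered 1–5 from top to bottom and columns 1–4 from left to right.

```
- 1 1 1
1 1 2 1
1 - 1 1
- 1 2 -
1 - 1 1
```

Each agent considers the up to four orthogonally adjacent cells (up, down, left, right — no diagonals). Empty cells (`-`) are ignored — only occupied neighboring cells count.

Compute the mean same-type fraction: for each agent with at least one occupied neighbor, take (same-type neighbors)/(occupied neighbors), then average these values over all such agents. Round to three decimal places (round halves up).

0.631

Row 1: (1,2)1 2/2 · (1,3)1 2/3 · (1,4)1 2/2
Row 2: (2,1)1 2/2 · (2,2)1 2/3 · (2,3)2 0/4 · (2,4)1 2/3
Row 3: (3,1)1 1/1 · (3,3)1 1/3 · (3,4)1 2/2
Row 4: (4,2)1 0/1 · (4,3)2 0/3
Row 5: (5,1)1 — no occupied neighbors · (5,3)1 1/2 · (5,4)1 1/1
Sum over 14 agents: 2/2 + 2/3 + 2/2 + 2/2 + 2/3 + 0/4 + 2/3 + 1/1 + 1/3 + 2/2 + 0/1 + 0/3 + 1/2 + 1/1 = 53/6; mean = 53/6 ÷ 14 = 53/84 = 0.630952… → 0.631.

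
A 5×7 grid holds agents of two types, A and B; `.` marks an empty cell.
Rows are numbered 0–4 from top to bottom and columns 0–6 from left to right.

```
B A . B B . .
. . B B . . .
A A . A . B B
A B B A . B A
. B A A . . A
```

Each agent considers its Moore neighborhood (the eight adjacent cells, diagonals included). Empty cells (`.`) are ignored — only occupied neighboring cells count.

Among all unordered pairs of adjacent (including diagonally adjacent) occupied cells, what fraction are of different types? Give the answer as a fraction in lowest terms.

Scan each occupied cell's neighbors to the right and below (and the two forward diagonals) so each pair is counted once.
From row 0: 2 unlike of 6 pairs (running 2/6).
From row 1: 3 unlike of 4 pairs (running 5/10).
From row 2: 6 unlike of 13 pairs (running 11/23).
From row 3: 8 unlike of 14 pairs (running 19/37).
From row 4: 1 unlike of 2 pairs (running 20/39).
Total adjacent occupied pairs: 39; unlike-type pairs: 20.
20/39 is already in lowest terms.

20/39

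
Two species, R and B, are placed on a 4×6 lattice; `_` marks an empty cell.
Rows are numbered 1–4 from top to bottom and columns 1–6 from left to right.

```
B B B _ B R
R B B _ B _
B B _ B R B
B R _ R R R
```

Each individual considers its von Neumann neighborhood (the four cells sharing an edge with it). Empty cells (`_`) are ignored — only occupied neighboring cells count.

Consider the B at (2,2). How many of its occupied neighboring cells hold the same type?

Occupied neighbors of (2,2): (1,2)=B, (3,2)=B, (2,1)=R, (2,3)=B.
Same type (B): 3 of 4.

3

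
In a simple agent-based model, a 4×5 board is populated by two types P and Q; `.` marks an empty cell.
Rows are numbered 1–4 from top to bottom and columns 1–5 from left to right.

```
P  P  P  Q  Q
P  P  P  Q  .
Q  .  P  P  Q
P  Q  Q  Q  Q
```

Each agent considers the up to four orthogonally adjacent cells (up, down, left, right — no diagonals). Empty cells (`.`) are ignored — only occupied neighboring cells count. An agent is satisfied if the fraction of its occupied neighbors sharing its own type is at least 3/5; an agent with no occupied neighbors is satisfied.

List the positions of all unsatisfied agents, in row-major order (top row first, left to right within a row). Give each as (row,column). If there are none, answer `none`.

Row 1: (1,1)P 2/2 ok · (1,2)P 3/3 ok · (1,3)P 2/3 ok · (1,4)Q 2/3 ok · (1,5)Q 1/1 ok
Row 2: (2,1)P 2/3 ok · (2,2)P 3/3 ok · (2,3)P 3/4 ok · (2,4)Q 1/3 unhappy
Row 3: (3,1)Q 0/2 unhappy · (3,3)P 2/3 ok · (3,4)P 1/4 unhappy · (3,5)Q 1/2 unhappy
Row 4: (4,1)P 0/2 unhappy · (4,2)Q 1/2 unhappy · (4,3)Q 2/3 ok · (4,4)Q 2/3 ok · (4,5)Q 2/2 ok

(2,4), (3,1), (3,4), (3,5), (4,1), (4,2)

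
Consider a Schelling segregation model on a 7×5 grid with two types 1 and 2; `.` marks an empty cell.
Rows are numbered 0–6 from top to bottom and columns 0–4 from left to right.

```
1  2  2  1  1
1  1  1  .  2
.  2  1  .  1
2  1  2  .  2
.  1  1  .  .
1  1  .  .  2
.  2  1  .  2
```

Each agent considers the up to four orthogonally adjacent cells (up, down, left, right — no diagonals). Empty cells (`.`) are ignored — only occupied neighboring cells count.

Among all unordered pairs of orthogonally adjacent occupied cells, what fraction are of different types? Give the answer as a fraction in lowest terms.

Scan each occupied cell's neighbors to the right and below so each pair is counted once.
Row 0: 1(0,0)–2(0,1)≠ 1(0,0)–1(1,0)= 2(0,1)–2(0,2)= 2(0,1)–1(1,1)≠ 2(0,2)–1(0,3)≠ 2(0,2)–1(1,2)≠ 1(0,3)–1(0,4)= 1(0,4)–2(1,4)≠  → 5/8 unlike.
Row 1: 1(1,0)–1(1,1)= 1(1,1)–1(1,2)= 1(1,1)–2(2,1)≠ 1(1,2)–1(2,2)= 2(1,4)–1(2,4)≠  → 2/5 unlike.
Row 2: 2(2,1)–1(2,2)≠ 2(2,1)–1(3,1)≠ 1(2,2)–2(3,2)≠ 1(2,4)–2(3,4)≠  → 4/4 unlike.
Row 3: 2(3,0)–1(3,1)≠ 1(3,1)–2(3,2)≠ 1(3,1)–1(4,1)= 2(3,2)–1(4,2)≠  → 3/4 unlike.
Row 4: 1(4,1)–1(4,2)= 1(4,1)–1(5,1)=  → 0/2 unlike.
Row 5: 1(5,0)–1(5,1)= 1(5,1)–2(6,1)≠ 2(5,4)–2(6,4)=  → 1/3 unlike.
Row 6: 2(6,1)–1(6,2)≠  → 1/1 unlike.
Total adjacent occupied pairs: 27; unlike-type pairs: 16.
16/27 is already in lowest terms.

16/27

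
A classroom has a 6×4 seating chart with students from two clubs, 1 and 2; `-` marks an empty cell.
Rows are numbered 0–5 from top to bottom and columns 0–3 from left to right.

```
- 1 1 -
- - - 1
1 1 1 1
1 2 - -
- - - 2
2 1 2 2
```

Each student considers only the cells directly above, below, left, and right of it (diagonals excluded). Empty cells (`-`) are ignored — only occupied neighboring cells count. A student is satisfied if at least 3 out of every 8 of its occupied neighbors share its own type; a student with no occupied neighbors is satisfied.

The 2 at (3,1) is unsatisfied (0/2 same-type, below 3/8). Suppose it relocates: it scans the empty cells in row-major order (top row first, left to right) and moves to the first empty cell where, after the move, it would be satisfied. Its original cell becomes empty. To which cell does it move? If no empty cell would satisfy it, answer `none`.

Vacating (3,1). Empty cells in order:
  (0,0): 0/1 same-type → still unsatisfied.
  (0,3): 0/2 same-type → still unsatisfied.
  (1,0): 0/1 same-type → still unsatisfied.
  (1,1): 0/2 same-type → still unsatisfied.
  (1,2): 0/3 same-type → still unsatisfied.
  (3,2): 0/1 same-type → still unsatisfied.
  (3,3): 1/2 same-type → satisfied — stop here.

(3,3)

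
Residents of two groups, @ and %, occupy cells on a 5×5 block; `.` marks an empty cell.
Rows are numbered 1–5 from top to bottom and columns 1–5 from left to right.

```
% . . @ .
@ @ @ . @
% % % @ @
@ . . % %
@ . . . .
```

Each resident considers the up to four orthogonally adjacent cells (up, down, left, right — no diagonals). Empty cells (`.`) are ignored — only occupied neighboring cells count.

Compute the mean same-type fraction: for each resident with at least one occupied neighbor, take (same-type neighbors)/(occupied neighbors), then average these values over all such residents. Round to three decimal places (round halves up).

0.524

(1,1)% 0/1
(1,4)@ — no occupied neighbors
(2,1)@ 1/3
(2,2)@ 2/3
(2,3)@ 1/2
(2,5)@ 1/1
(3,1)% 1/3
(3,2)% 2/3
(3,3)% 1/3
(3,4)@ 1/3
(3,5)@ 2/3
(4,1)@ 1/2
(4,4)% 1/2
(4,5)% 1/2
(5,1)@ 1/1
Sum over 14 residents: 0/1 + 1/3 + 2/3 + 1/2 + 1/1 + 1/3 + 2/3 + 1/3 + 1/3 + 2/3 + 1/2 + 1/2 + 1/2 + 1/1 = 22/3; mean = 22/3 ÷ 14 = 11/21 = 0.523809… → 0.524.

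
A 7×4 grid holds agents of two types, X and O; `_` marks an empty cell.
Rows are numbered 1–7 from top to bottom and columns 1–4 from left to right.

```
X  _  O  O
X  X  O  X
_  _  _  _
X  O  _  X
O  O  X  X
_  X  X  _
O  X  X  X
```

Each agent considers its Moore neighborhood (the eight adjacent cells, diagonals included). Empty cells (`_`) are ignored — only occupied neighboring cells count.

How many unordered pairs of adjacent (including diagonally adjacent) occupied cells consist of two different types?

Scan each occupied cell's neighbors to the right and below (and the two forward diagonals) so each pair is counted once.
From row 1: 3 unlike of 8 pairs (running 3/8).
From row 2: 2 unlike of 3 pairs (running 5/11).
From row 4: 4 unlike of 8 pairs (running 9/19).
From row 5: 4 unlike of 9 pairs (running 13/28).
From row 6: 1 unlike of 7 pairs (running 14/35).
From row 7: 1 unlike of 3 pairs (running 15/38).
Total adjacent occupied pairs: 38; unlike-type pairs: 15.

15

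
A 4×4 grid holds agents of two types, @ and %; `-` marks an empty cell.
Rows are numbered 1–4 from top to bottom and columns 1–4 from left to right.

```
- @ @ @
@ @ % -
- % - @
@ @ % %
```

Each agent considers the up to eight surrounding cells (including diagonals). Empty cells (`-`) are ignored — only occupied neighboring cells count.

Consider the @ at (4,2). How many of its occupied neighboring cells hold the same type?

Occupied neighbors of (4,2): (3,2)=%, (4,1)=@, (4,3)=%.
Same type (@): 1 of 3.

1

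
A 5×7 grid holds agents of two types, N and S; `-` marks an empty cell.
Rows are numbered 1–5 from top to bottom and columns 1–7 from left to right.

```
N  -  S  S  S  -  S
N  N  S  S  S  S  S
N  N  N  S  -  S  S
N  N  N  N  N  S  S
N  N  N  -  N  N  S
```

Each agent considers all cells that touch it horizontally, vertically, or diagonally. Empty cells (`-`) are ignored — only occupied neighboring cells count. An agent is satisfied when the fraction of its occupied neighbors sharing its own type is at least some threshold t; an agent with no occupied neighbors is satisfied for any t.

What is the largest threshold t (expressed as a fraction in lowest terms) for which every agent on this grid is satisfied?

Row 1: (1,1)N 2/2 · (1,3)S 3/4 · (1,4)S 5/5 · (1,5)S 4/4 · (1,7)S 2/2
Row 2: (2,1)N 4/4 · (2,2)N 5/7 · (2,3)S 4/7 · (2,4)S 6/7 · (2,5)S 6/6 · (2,6)S 6/6 · (2,7)S 4/4
Row 3: (3,1)N 5/5 · (3,2)N 7/8 · (3,3)N 5/8 · (3,4)S 3/7 · (3,6)S 6/7 · (3,7)S 5/5
Row 4: (4,1)N 5/5 · (4,2)N 8/8 · (4,3)N 6/7 · (4,4)N 5/6 · (4,5)N 3/6 · (4,6)S 4/7 · (4,7)S 4/5
Row 5: (5,1)N 3/3 · (5,2)N 5/5 · (5,3)N 4/4 · (5,5)N 3/4 · (5,6)N 2/5 · (5,7)S 2/3
The smallest same-type fraction is 2/5 at (5,6), which reduces to 2/5. Any threshold above that leaves this agent unsatisfied.

2/5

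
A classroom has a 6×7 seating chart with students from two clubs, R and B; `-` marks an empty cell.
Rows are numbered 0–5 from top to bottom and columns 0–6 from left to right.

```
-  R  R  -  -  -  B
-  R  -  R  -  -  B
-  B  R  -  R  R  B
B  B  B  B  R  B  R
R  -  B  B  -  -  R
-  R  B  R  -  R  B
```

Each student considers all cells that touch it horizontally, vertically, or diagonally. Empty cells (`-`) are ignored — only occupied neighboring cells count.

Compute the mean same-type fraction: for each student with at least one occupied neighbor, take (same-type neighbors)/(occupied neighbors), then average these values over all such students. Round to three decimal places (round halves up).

0.564

Row 0: (0,1)R 2/2 · (0,2)R 3/3 · (0,6)B 1/1
Row 1: (1,1)R 3/4 · (1,3)R 3/3 · (1,6)B 2/3
Row 2: (2,1)B 3/5 · (2,2)R 2/6 · (2,4)R 3/5 · (2,5)R 3/6 · (2,6)B 2/4
Row 3: (3,0)B 2/3 · (3,1)B 4/6 · (3,2)B 5/6 · (3,3)B 3/6 · (3,4)R 2/5 · (3,5)B 1/6 · (3,6)R 2/4
Row 4: (4,0)R 1/3 · (4,2)B 5/7 · (4,3)B 4/6 · (4,6)R 2/4
Row 5: (5,1)R 1/3 · (5,2)B 2/4 · (5,3)R 0/3 · (5,5)R 1/2 · (5,6)B 0/2
Sum over 27 students: 2/2 + 3/3 + 1/1 + 3/4 + 3/3 + 2/3 + 3/5 + 2/6 + 3/5 + 3/6 + 2/4 + 2/3 + 4/6 + 5/6 + 3/6 + 2/5 + 1/6 + 2/4 + 1/3 + 5/7 + 4/6 + 2/4 + 1/3 + 2/4 + 0/3 + 1/2 + 0/2 = 6397/420; mean = 6397/420 ÷ 27 = 6397/11340 = 0.564109… → 0.564.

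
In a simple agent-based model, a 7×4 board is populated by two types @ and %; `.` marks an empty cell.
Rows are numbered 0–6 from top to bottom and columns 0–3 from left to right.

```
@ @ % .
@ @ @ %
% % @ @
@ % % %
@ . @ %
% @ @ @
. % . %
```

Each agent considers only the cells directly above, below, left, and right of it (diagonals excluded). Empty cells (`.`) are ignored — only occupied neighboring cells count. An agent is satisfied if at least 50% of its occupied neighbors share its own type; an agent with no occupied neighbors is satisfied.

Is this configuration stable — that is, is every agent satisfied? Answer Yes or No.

(0,0)@ 2/2 ok
(0,1)@ 2/3 ok
(0,2)% 0/2 unhappy
(1,0)@ 2/3 ok
(1,1)@ 3/4 ok
(1,2)@ 2/4 ok
(1,3)% 0/2 unhappy
(2,0)% 1/3 unhappy
(2,1)% 2/4 ok
(2,2)@ 2/4 ok
(2,3)@ 1/3 unhappy
(3,0)@ 1/3 unhappy
(3,1)% 2/3 ok
(3,2)% 2/4 ok
(3,3)% 2/3 ok
(4,0)@ 1/2 ok
(4,2)@ 1/3 unhappy
(4,3)% 1/3 unhappy
(5,0)% 0/2 unhappy
(5,1)@ 1/3 unhappy
(5,2)@ 3/3 ok
(5,3)@ 1/3 unhappy
(6,1)% 0/1 unhappy
(6,3)% 0/1 unhappy
For instance (0,2) has only 0/2 same-type neighbors, below 1/2.

No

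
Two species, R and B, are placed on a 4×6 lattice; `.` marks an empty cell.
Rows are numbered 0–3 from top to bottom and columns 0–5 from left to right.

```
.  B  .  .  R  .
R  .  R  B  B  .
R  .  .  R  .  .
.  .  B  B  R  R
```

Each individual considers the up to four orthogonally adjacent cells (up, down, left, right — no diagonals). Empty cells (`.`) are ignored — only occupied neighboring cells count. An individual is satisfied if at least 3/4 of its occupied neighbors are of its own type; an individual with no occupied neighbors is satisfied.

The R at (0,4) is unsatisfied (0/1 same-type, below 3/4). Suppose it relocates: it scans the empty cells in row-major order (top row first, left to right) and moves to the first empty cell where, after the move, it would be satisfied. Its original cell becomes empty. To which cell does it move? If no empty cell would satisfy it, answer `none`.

(0,5)

Vacating (0,4). Empty cells in order:
  (0,0): 1/2 same-type → still unsatisfied.
  (0,2): 1/2 same-type → still unsatisfied.
  (0,3): 0/1 same-type → still unsatisfied.
  (0,5): 0/0 same-type → satisfied — stop here.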